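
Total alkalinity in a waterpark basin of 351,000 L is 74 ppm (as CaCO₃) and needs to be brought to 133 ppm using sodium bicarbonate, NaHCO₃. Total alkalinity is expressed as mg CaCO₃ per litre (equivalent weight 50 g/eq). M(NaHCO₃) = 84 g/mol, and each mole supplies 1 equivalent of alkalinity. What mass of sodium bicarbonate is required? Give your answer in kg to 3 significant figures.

Alkalinity to add: (133 − 74) = 59 mg/L as CaCO₃ × 351,000 L = 20,710 g as CaCO₃.
Equivalents: 20,710 g ÷ 50 g/eq = 414.2 eq.
NaHCO₃ supplies 1 eq per mole → 414.2 mol.
Mass: 414.2 mol × 84 g/mol = 34,790 g.

34.8 kg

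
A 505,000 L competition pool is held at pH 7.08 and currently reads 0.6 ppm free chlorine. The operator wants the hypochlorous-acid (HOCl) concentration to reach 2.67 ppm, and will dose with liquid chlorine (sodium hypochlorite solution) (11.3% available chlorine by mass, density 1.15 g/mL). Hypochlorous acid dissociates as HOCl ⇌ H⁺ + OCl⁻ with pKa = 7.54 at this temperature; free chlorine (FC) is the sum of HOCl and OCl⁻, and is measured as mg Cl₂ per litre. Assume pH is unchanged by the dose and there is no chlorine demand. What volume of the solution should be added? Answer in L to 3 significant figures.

[OCl⁻]/[HOCl] = 10^(pH − pKa) = 10^(7.08 − 7.54) = 0.3467; fraction as HOCl = 1/(1 + 0.3467) = 0.7425.
Free chlorine required for 2.67 ppm HOCl: 2.67 / 0.7425 = 3.596 ppm.
FC to add: 3.596 − 0.6 = 2.996 mg/L as Cl₂.
Cl₂ equivalent: 2.996 mg/L × 505,000 L = 1513 g.
Product at 11.3% available Cl: 1513 / 0.113 = 13,390 g.
Volume: 13,390 g ÷ 1.15 g/mL = 11,640 mL.

11.6 L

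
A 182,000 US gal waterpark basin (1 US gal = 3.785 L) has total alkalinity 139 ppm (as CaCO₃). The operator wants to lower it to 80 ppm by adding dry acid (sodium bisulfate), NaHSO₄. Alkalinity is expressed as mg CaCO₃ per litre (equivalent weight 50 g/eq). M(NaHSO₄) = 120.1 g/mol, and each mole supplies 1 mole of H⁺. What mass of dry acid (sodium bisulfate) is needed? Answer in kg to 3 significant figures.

Volume: 182,000 US gal × 3.785 L/gal = 688,870 L.
Alkalinity to neutralize: (139 − 80) = 59 mg/L as CaCO₃ × 688,870 L = 40,640 g as CaCO₃.
Equivalents of H⁺ required: 40,640 ÷ 50 g/eq = 812.9 eq = 812.9 mol NaHSO₄.
Mass of NaHSO₄: 812.9 × 120.1 = 97,630 g.

97.6 kg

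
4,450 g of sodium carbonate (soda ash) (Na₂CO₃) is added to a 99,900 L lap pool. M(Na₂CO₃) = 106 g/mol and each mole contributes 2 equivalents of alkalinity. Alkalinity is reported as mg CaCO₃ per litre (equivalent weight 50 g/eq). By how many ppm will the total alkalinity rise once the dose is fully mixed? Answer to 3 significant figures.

42.0 ppm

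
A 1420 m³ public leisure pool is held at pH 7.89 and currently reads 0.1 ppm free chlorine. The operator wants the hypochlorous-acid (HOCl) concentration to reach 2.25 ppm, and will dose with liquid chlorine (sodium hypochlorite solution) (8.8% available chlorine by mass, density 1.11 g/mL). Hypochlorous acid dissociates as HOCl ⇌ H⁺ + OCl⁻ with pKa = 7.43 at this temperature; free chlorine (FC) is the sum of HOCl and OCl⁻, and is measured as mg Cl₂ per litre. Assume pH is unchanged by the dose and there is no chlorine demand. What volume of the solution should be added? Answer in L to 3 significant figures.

126 L

Volume: 1420 m³ = 1,420,000 L.
[OCl⁻]/[HOCl] = 10^(pH − pKa) = 10^(7.89 − 7.43) = 2.884; fraction as HOCl = 1/(1 + 2.884) = 0.2575.
Free chlorine required for 2.25 ppm HOCl: 2.25 / 0.2575 = 8.739 ppm.
FC to add: 8.739 − 0.1 = 8.639 mg/L as Cl₂.
Cl₂ equivalent: 8.639 mg/L × 1,420,000 L = 12,270 g.
Product at 8.8% available Cl: 12,270 / 0.088 = 139,400 g.
Volume: 139,400 g ÷ 1.11 g/mL = 125,600 mL.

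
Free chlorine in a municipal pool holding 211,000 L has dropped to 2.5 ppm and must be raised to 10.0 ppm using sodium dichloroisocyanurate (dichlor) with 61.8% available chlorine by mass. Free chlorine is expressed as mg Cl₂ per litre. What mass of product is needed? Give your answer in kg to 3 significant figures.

Chlorine deficit: 10.0 − 2.5 = 7.5 ppm = 7.5 mg/L as Cl₂.
Cl₂ equivalent needed: 7.5 mg/L × 211,000 L = 1,582,000 mg = 1582 g.
Product at 61.8% available chlorine: 1582 / 0.618 = 2561 g.

2.56 kg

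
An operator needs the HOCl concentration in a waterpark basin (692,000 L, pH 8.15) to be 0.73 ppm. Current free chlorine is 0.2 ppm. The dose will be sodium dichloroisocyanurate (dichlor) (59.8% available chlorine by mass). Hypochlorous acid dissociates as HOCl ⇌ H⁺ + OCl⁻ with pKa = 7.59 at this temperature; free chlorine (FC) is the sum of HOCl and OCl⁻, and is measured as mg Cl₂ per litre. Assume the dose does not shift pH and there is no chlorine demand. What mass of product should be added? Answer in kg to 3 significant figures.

3.68 kg

[OCl⁻]/[HOCl] = 10^(pH − pKa) = 10^(8.15 − 7.59) = 3.631; fraction as HOCl = 1/(1 + 3.631) = 0.2159.
Free chlorine required for 0.73 ppm HOCl: 0.73 / 0.2159 = 3.38 ppm.
FC to add: 3.38 − 0.2 = 3.18 mg/L as Cl₂.
Cl₂ equivalent: 3.18 mg/L × 692,000 L = 2201 g.
Product at 59.8% available Cl: 2201 / 0.598 = 3680 g.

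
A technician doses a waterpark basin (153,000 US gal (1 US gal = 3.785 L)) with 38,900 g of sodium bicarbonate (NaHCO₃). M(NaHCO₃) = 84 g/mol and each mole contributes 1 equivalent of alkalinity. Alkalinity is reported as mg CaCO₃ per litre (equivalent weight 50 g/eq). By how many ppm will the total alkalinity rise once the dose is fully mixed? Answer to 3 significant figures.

40.0 ppm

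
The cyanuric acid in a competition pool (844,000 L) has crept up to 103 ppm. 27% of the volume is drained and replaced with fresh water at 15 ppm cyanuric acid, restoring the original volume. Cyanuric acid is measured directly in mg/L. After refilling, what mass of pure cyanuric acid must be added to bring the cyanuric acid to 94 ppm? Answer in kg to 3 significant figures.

12.5 kg

After draining 27% and refilling: 103 × 0.73 + 15 × 0.27 = 79.24 ppm.
Deficit to target: 94 − 79.24 = 14.76 mg/L.
Mass: 14.76 mg/L × 844,000 L = 12,460 g cyanuric acid.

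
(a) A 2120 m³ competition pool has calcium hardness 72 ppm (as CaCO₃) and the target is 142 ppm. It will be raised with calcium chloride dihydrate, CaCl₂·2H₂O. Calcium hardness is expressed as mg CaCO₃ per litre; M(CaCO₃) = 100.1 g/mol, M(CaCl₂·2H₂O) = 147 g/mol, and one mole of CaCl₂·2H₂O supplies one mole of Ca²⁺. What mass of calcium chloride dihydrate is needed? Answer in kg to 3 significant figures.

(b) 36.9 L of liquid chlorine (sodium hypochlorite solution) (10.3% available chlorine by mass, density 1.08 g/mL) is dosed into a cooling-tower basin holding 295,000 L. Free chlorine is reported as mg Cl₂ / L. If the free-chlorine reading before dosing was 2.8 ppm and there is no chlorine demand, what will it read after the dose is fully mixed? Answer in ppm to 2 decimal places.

(a) 218 kg; (b) 16.71 ppm

(a) Volume: 2120 m³ = 2,120,000 L.
(a) Hardness to add: (142 − 72) = 70 mg/L as CaCO₃ × 2,120,000 L = 148,400 g as CaCO₃.
(a) Moles of Ca²⁺ (1 mol Ca²⁺ ≡ 1 mol CaCO₃): 148,400 / 100.1 g/mol = 1483 mol.
(a) Mass of CaCl₂·2H₂O: 1483 × 147 = 217,900 g.

(b) Mass of solution: 36.9 L × 1000 mL/L × 1.08 g/mL = 39,850 g.
(b) Available chlorine delivered: 39,850 g × 0.103 = 4105 g as Cl₂.
(b) Concentration rise: 4105 g / 295,000 L = 13.91 mg/L = 13.91 ppm.
(b) Final FC: 2.8 + 13.91 = 16.71 ppm.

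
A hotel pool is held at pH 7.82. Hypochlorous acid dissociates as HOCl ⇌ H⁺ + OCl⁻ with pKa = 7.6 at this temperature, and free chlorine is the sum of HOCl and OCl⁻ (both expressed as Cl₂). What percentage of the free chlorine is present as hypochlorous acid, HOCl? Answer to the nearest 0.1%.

[OCl⁻]/[HOCl] = 10^(pH − pKa) = 10^(7.82 − 7.6) = 10^0.22 = 1.66.
Fraction as HOCl = 1 / (1 + 1.66) = 0.376.

37.6%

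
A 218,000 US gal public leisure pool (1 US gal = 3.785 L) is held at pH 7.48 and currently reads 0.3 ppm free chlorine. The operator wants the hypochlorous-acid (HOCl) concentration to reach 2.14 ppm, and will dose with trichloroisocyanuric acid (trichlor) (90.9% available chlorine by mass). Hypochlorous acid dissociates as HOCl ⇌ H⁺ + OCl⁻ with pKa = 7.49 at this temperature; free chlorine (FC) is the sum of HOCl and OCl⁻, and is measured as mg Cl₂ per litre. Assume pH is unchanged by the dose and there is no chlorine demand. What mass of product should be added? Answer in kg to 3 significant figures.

3.57 kg

Volume: 218,000 US gal × 3.785 L/gal = 825,130 L.
[OCl⁻]/[HOCl] = 10^(pH − pKa) = 10^(7.48 − 7.49) = 0.9772; fraction as HOCl = 1/(1 + 0.9772) = 0.5058.
Free chlorine required for 2.14 ppm HOCl: 2.14 / 0.5058 = 4.231 ppm.
FC to add: 4.231 − 0.3 = 3.931 mg/L as Cl₂.
Cl₂ equivalent: 3.931 mg/L × 825,130 L = 3244 g.
Product at 90.9% available Cl: 3244 / 0.909 = 3569 g.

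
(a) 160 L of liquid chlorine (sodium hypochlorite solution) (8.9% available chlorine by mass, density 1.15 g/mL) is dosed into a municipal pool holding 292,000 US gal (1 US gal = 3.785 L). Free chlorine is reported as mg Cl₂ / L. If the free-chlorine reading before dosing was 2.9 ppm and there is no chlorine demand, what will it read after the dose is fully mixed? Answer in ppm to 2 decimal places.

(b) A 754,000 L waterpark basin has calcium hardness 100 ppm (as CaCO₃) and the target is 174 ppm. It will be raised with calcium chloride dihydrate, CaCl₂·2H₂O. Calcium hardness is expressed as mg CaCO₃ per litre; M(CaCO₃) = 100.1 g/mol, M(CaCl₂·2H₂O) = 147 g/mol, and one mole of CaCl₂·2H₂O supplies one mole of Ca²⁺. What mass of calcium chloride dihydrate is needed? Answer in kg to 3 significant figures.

(a) Volume: 292,000 US gal × 3.785 L/gal = 1,105,220 L.
(a) Mass of solution: 160 L × 1000 mL/L × 1.15 g/mL = 184,000 g.
(a) Available chlorine delivered: 184,000 g × 0.089 = 16,380 g as Cl₂.
(a) Concentration rise: 16,380 g / 1,105,220 L = 14.82 mg/L = 14.82 ppm.
(a) Final FC: 2.9 + 14.82 = 17.72 ppm.

(b) Hardness to add: (174 − 100) = 74 mg/L as CaCO₃ × 754,000 L = 55,800 g as CaCO₃.
(b) Moles of Ca²⁺ (1 mol Ca²⁺ ≡ 1 mol CaCO₃): 55,800 / 100.1 g/mol = 557.4 mol.
(b) Mass of CaCl₂·2H₂O: 557.4 × 147 = 81,940 g.

(a) 17.72 ppm; (b) 81.9 kg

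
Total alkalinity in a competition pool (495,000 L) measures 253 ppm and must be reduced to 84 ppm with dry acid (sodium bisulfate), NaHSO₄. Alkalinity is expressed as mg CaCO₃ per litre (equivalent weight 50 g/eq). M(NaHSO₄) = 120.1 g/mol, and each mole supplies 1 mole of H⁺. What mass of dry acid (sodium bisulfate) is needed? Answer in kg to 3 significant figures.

Alkalinity to neutralize: (253 − 84) = 169 mg/L as CaCO₃ × 495,000 L = 83,660 g as CaCO₃.
Equivalents of H⁺ required: 83,660 ÷ 50 g/eq = 1673 eq = 1673 mol NaHSO₄.
Mass of NaHSO₄: 1673 × 120.1 = 200,900 g.

201 kg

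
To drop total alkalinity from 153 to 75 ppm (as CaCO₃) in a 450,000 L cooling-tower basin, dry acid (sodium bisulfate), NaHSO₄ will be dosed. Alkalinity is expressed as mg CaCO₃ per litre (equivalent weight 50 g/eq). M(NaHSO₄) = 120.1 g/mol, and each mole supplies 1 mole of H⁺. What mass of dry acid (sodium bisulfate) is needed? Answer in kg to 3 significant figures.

Alkalinity to neutralize: (153 − 75) = 78 mg/L as CaCO₃ × 450,000 L = 35,100 g as CaCO₃.
Equivalents of H⁺ required: 35,100 ÷ 50 g/eq = 702 eq = 702 mol NaHSO₄.
Mass of NaHSO₄: 702 × 120.1 = 84,310 g.

84.3 kg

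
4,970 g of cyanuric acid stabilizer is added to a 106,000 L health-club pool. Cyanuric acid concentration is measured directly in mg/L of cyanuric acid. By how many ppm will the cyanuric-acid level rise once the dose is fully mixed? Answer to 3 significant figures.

46.9 ppm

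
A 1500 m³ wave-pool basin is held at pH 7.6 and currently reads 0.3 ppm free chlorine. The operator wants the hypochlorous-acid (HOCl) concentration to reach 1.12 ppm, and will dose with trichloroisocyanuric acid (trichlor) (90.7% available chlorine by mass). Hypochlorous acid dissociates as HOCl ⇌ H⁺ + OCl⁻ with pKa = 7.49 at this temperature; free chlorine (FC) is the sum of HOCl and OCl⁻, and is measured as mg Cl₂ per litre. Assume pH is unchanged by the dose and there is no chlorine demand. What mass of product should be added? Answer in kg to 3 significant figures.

Volume: 1500 m³ = 1,500,000 L.
[OCl⁻]/[HOCl] = 10^(pH − pKa) = 10^(7.6 − 7.49) = 1.288; fraction as HOCl = 1/(1 + 1.288) = 0.437.
Free chlorine required for 1.12 ppm HOCl: 1.12 / 0.437 = 2.563 ppm.
FC to add: 2.563 − 0.3 = 2.263 mg/L as Cl₂.
Cl₂ equivalent: 2.263 mg/L × 1,500,000 L = 3394 g.
Product at 90.7% available Cl: 3394 / 0.907 = 3742 g.

3.74 kg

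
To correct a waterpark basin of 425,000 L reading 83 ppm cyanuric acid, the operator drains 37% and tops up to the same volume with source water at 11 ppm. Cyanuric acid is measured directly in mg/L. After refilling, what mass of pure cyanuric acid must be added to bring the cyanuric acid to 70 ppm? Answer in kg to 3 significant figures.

5.80 kg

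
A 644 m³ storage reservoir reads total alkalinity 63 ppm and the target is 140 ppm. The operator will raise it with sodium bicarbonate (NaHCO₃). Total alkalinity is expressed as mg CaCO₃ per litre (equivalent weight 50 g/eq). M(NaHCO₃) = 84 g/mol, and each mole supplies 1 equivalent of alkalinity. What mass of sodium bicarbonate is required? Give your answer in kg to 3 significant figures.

83.3 kg

Volume: 644 m³ = 644,000 L.
Alkalinity to add: (140 − 63) = 77 mg/L as CaCO₃ × 644,000 L = 49,590 g as CaCO₃.
Equivalents: 49,590 g ÷ 50 g/eq = 991.8 eq.
NaHCO₃ supplies 1 eq per mole → 991.8 mol.
Mass: 991.8 mol × 84 g/mol = 83,310 g.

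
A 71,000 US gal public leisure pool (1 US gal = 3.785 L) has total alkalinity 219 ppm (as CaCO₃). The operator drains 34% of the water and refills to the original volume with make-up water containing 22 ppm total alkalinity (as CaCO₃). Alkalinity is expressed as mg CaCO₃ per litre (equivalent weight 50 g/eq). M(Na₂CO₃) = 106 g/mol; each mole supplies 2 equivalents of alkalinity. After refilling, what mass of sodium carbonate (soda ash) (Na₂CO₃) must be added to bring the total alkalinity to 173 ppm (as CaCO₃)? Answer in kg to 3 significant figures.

Volume: 71,000 US gal × 3.785 L/gal = 268,735 L.
After draining 34% and refilling: 219 × 0.66 + 22 × 0.34 = 152.02 ppm.
Deficit to target: 173 − 152.02 = 20.98 mg/L.
As CaCO₃: 20.98 mg/L × 268,735 L = 5638 g; ÷ 50 g/eq ÷ 2 = 56.38 mol Na₂CO₃.
Mass: 56.38 × 106 = 5976 g.

5.98 kg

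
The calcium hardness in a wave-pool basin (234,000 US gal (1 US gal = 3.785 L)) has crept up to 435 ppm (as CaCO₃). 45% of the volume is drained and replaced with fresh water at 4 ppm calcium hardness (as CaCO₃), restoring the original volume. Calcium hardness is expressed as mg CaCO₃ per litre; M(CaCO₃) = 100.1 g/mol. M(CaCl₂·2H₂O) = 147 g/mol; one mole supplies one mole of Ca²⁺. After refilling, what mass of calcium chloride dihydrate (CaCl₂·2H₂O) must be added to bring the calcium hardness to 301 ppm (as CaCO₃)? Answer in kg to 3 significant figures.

78.0 kg

Volume: 234,000 US gal × 3.785 L/gal = 885,690 L.
After draining 45% and refilling: 435 × 0.55 + 4 × 0.45 = 241.05 ppm.
Deficit to target: 301 − 241.05 = 59.95 mg/L.
As CaCO₃: 59.95 mg/L × 885,690 L = 53,100 g; ÷ 100.1 = 530.4 mol Ca²⁺.
Mass: 530.4 × 147 = 77,970 g.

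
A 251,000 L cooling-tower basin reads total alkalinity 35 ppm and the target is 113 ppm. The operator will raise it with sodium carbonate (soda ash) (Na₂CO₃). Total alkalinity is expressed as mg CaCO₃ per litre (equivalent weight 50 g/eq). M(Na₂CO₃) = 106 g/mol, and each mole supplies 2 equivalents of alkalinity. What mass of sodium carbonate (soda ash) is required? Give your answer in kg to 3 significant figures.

20.8 kg

Alkalinity to add: (113 − 35) = 78 mg/L as CaCO₃ × 251,000 L = 19,580 g as CaCO₃.
Equivalents: 19,580 g ÷ 50 g/eq = 391.6 eq.
Each mole of Na₂CO₃ supplies 2 eq, so 391.6 / 2 = 195.8 mol.
Mass: 195.8 mol × 106 g/mol = 20,750 g.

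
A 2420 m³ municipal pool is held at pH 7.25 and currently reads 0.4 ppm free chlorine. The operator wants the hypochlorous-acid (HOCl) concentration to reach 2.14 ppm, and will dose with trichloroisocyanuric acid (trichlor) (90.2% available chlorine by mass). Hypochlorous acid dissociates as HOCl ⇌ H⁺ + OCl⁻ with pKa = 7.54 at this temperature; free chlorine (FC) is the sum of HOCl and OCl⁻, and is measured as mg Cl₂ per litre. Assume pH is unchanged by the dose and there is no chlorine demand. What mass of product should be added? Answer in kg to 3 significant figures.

7.61 kg

Volume: 2420 m³ = 2,420,000 L.
[OCl⁻]/[HOCl] = 10^(pH − pKa) = 10^(7.25 − 7.54) = 0.5129; fraction as HOCl = 1/(1 + 0.5129) = 0.661.
Free chlorine required for 2.14 ppm HOCl: 2.14 / 0.661 = 3.238 ppm.
FC to add: 3.238 − 0.4 = 2.838 mg/L as Cl₂.
Cl₂ equivalent: 2.838 mg/L × 2,420,000 L = 6867 g.
Product at 90.2% available Cl: 6867 / 0.902 = 7613 g.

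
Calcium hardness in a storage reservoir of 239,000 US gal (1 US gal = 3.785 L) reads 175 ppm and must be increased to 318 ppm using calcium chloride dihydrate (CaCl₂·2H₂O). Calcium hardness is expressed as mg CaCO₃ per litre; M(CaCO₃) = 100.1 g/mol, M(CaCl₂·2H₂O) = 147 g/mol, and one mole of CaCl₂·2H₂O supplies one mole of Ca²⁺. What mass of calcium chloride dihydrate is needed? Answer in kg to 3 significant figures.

190 kg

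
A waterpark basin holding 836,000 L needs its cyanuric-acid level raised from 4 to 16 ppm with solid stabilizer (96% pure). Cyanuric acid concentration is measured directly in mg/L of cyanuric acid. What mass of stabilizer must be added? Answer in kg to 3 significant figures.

10.4 kg

CYA to add: (16 − 4) = 12 mg/L × 836,000 L = 10,030 g cyanuric acid.
At 96% purity: 10,030 / 0.96 = 10,450 g product.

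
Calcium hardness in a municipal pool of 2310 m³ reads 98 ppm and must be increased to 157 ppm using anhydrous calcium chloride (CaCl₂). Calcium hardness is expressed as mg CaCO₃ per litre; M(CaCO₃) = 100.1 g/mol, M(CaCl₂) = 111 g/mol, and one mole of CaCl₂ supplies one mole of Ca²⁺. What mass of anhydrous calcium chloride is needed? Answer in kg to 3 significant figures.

151 kg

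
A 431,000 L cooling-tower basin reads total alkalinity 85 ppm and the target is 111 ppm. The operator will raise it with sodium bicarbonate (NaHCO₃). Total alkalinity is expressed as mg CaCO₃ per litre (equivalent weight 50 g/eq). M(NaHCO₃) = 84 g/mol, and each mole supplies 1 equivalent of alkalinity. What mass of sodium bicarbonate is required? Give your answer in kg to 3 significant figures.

Alkalinity to add: (111 − 85) = 26 mg/L as CaCO₃ × 431,000 L = 11,210 g as CaCO₃.
Equivalents: 11,210 g ÷ 50 g/eq = 224.1 eq.
NaHCO₃ supplies 1 eq per mole → 224.1 mol.
Mass: 224.1 mol × 84 g/mol = 18,830 g.

18.8 kg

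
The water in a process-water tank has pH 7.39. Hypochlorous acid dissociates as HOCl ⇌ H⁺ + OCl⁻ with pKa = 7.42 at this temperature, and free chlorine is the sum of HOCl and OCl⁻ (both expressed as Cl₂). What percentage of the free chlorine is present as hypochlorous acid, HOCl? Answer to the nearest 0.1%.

51.7%

[OCl⁻]/[HOCl] = 10^(pH − pKa) = 10^(7.39 − 7.42) = 10^-0.03 = 0.9333.
Fraction as HOCl = 1 / (1 + 0.9333) = 0.5173.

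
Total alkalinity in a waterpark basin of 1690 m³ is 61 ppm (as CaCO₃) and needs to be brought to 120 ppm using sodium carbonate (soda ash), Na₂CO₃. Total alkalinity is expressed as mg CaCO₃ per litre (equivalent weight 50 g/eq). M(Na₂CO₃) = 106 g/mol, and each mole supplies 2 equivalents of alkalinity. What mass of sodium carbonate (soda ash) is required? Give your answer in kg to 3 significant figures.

Volume: 1690 m³ = 1,690,000 L.
Alkalinity to add: (120 − 61) = 59 mg/L as CaCO₃ × 1,690,000 L = 99,710 g as CaCO₃.
Equivalents: 99,710 g ÷ 50 g/eq = 1994 eq.
Each mole of Na₂CO₃ supplies 2 eq, so 1994 / 2 = 997.1 mol.
Mass: 997.1 mol × 106 g/mol = 105,700 g.

106 kg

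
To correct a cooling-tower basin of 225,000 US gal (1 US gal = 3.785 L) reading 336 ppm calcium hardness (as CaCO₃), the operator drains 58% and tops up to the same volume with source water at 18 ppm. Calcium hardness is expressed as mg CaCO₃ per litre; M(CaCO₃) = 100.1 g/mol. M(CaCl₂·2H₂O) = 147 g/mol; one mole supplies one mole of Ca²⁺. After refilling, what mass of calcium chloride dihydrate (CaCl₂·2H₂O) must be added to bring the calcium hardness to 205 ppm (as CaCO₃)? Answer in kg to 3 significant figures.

66.8 kg

Volume: 225,000 US gal × 3.785 L/gal = 851,625 L.
After draining 58% and refilling: 336 × 0.42 + 18 × 0.58 = 151.56 ppm.
Deficit to target: 205 − 151.56 = 53.44 mg/L.
As CaCO₃: 53.44 mg/L × 851,625 L = 45,510 g; ÷ 100.1 = 454.7 mol Ca²⁺.
Mass: 454.7 × 147 = 66,830 g.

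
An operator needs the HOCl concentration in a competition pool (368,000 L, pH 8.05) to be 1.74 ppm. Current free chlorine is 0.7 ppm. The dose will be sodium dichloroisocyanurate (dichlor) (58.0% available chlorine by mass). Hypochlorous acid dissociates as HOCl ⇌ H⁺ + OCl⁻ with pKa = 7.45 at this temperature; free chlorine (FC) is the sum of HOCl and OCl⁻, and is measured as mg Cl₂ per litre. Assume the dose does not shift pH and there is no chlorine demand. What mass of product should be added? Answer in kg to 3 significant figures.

5.05 kg

[OCl⁻]/[HOCl] = 10^(pH − pKa) = 10^(8.05 − 7.45) = 3.981; fraction as HOCl = 1/(1 + 3.981) = 0.2008.
Free chlorine required for 1.74 ppm HOCl: 1.74 / 0.2008 = 8.667 ppm.
FC to add: 8.667 − 0.7 = 7.967 mg/L as Cl₂.
Cl₂ equivalent: 7.967 mg/L × 368,000 L = 2932 g.
Product at 58.0% available Cl: 2932 / 0.58 = 5055 g.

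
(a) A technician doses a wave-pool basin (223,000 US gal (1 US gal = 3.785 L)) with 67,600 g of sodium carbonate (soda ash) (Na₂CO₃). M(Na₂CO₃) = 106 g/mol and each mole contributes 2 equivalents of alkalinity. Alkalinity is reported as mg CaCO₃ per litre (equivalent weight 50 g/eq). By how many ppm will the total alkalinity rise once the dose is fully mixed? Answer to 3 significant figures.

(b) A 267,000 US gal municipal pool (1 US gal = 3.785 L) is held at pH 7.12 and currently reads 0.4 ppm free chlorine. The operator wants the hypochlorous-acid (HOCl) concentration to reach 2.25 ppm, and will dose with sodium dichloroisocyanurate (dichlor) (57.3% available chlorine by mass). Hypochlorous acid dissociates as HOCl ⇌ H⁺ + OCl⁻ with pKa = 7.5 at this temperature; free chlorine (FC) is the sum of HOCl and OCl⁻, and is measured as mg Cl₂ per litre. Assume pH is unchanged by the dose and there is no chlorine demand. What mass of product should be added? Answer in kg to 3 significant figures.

(a) Volume: 223,000 US gal × 3.785 L/gal = 844,055 L.
(a) Moles of Na₂CO₃: 67,600 g ÷ 106 g/mol = 637.7 mol → 1275 eq of alkalinity.
(a) As CaCO₃: 1275 eq × 50 g/eq = 63,770 g.
(a) Rise: 63,770 g / 844,055 L × 1000 = 75.56 mg/L.

(b) Volume: 267,000 US gal × 3.785 L/gal = 1,010,595 L.
(b) [OCl⁻]/[HOCl] = 10^(pH − pKa) = 10^(7.12 − 7.5) = 0.4169; fraction as HOCl = 1/(1 + 0.4169) = 0.7058.
(b) Free chlorine required for 2.25 ppm HOCl: 2.25 / 0.7058 = 3.188 ppm.
(b) FC to add: 3.188 − 0.4 = 2.788 mg/L as Cl₂.
(b) Cl₂ equivalent: 2.788 mg/L × 1,010,595 L = 2817 g.
(b) Product at 57.3% available Cl: 2817 / 0.573 = 4917 g.

(a) 75.6 ppm; (b) 4.92 kg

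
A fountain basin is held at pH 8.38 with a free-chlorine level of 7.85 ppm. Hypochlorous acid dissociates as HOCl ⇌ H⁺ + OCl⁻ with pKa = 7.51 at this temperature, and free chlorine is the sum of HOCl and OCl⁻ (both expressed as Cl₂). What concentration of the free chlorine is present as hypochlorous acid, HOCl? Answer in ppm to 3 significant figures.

0.933 ppm

[OCl⁻]/[HOCl] = 10^(pH − pKa) = 10^(8.38 − 7.51) = 10^0.87 = 7.413.
Fraction as HOCl = 1 / (1 + 7.413) = 0.1189.
HOCl = 0.1189 × 7.85 ppm = 0.9331 ppm.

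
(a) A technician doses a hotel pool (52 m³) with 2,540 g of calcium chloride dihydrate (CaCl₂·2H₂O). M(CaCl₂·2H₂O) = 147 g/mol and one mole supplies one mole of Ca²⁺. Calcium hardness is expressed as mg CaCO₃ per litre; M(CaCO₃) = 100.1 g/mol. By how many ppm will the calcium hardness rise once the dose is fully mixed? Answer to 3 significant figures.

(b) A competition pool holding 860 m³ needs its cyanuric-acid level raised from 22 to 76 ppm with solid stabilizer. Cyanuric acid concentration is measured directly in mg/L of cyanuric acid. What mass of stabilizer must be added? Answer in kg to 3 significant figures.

(a) 33.3 ppm; (b) 46.4 kg

(a) Volume: 52 m³ = 52,000 L.
(a) Moles of Ca²⁺: 2,540 g ÷ 147 g/mol = 17.28 mol.
(a) As CaCO₃: 17.28 mol × 100.1 g/mol = 1730 g.
(a) Rise: 1730 g / 52,000 L × 1000 = 33.26 mg/L.

(b) Volume: 860 m³ = 860,000 L.
(b) CYA to add: (76 − 22) = 54 mg/L × 860,000 L = 46,440 g cyanuric acid.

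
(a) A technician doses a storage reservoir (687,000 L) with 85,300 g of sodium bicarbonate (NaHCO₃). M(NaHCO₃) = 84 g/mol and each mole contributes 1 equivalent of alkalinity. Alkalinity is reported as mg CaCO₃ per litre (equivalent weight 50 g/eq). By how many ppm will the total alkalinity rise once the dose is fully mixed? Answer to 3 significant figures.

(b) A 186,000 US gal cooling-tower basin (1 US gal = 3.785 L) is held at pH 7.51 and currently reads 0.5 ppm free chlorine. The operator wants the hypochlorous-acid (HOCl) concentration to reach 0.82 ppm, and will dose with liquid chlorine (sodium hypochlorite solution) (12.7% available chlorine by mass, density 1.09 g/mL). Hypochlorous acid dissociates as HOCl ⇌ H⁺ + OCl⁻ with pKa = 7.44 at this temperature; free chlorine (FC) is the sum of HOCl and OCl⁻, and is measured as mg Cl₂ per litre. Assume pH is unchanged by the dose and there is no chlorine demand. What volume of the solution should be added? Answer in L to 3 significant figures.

(a) Moles of NaHCO₃: 85,300 g ÷ 84 g/mol = 1015 mol → 1015 eq of alkalinity.
(a) As CaCO₃: 1015 eq × 50 g/eq = 50,770 g.
(a) Rise: 50,770 g / 687,000 L × 1000 = 73.91 mg/L.

(b) Volume: 186,000 US gal × 3.785 L/gal = 704,010 L.
(b) [OCl⁻]/[HOCl] = 10^(pH − pKa) = 10^(7.51 − 7.44) = 1.175; fraction as HOCl = 1/(1 + 1.175) = 0.4598.
(b) Free chlorine required for 0.82 ppm HOCl: 0.82 / 0.4598 = 1.783 ppm.
(b) FC to add: 1.783 − 0.5 = 1.283 mg/L as Cl₂.
(b) Cl₂ equivalent: 1.283 mg/L × 704,010 L = 903.5 g.
(b) Product at 12.7% available Cl: 903.5 / 0.127 = 7114 g.
(b) Volume: 7114 g ÷ 1.09 g/mL = 6527 mL.

(a) 73.9 ppm; (b) 6.53 L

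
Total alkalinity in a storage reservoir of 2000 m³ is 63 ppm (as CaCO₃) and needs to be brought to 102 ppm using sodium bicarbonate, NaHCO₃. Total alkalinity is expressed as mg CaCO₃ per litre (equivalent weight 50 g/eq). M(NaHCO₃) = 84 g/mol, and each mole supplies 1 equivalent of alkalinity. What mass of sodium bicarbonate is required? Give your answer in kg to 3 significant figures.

131 kg

Volume: 2000 m³ = 2,000,000 L.
Alkalinity to add: (102 − 63) = 39 mg/L as CaCO₃ × 2,000,000 L = 78,000 g as CaCO₃.
Equivalents: 78,000 g ÷ 50 g/eq = 1560 eq.
NaHCO₃ supplies 1 eq per mole → 1560 mol.
Mass: 1560 mol × 84 g/mol = 131,000 g.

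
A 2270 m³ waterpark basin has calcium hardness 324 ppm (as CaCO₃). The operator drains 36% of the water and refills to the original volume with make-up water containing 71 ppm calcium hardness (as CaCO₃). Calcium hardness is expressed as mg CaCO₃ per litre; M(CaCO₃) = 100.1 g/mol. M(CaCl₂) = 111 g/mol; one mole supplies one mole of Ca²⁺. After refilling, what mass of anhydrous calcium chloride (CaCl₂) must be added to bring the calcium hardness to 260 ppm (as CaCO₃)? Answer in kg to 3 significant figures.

68.2 kg

Volume: 2270 m³ = 2,270,000 L.
After draining 36% and refilling: 324 × 0.64 + 71 × 0.36 = 232.92 ppm.
Deficit to target: 260 − 232.92 = 27.08 mg/L.
As CaCO₃: 27.08 mg/L × 2,270,000 L = 61,470 g; ÷ 100.1 = 614.1 mol Ca²⁺.
Mass: 614.1 × 111 = 68,170 g.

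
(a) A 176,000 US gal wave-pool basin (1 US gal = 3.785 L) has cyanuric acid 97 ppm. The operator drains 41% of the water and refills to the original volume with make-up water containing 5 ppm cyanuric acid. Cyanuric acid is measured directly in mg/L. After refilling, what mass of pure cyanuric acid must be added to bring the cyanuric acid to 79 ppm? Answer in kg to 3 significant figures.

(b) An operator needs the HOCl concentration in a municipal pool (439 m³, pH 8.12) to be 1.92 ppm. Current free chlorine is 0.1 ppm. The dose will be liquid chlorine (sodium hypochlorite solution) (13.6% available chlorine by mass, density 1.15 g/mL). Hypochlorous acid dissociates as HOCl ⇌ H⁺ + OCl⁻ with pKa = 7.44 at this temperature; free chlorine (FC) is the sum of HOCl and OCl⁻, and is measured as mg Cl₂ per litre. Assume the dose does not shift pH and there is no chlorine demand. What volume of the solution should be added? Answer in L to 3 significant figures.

(a) 13.1 kg; (b) 30.9 L

(a) Volume: 176,000 US gal × 3.785 L/gal = 666,160 L.
(a) After draining 41% and refilling: 97 × 0.59 + 5 × 0.41 = 59.28 ppm.
(a) Deficit to target: 79 − 59.28 = 19.72 mg/L.
(a) Mass: 19.72 mg/L × 666,160 L = 13,140 g cyanuric acid.

(b) Volume: 439 m³ = 439,000 L.
(b) [OCl⁻]/[HOCl] = 10^(pH − pKa) = 10^(8.12 − 7.44) = 4.786; fraction as HOCl = 1/(1 + 4.786) = 0.1728.
(b) Free chlorine required for 1.92 ppm HOCl: 1.92 / 0.1728 = 11.11 ppm.
(b) FC to add: 11.11 − 0.1 = 11.01 mg/L as Cl₂.
(b) Cl₂ equivalent: 11.01 mg/L × 439,000 L = 4833 g.
(b) Product at 13.6% available Cl: 4833 / 0.136 = 35,540 g.
(b) Volume: 35,540 g ÷ 1.15 g/mL = 30,900 mL.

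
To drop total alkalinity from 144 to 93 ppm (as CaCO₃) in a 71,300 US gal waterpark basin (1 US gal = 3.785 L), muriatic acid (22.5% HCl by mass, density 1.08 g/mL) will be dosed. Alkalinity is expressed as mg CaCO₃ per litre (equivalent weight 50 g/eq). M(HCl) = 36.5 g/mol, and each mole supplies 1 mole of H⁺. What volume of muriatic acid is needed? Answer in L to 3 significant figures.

41.3 L

Volume: 71,300 US gal × 3.785 L/gal = 269,870 L.
Alkalinity to neutralize: (144 − 93) = 51 mg/L as CaCO₃ × 269,870 L = 13,760 g as CaCO₃.
Equivalents of H⁺ required: 13,760 ÷ 50 g/eq = 275.3 eq = 275.3 mol HCl.
Mass of HCl: 275.3 × 36.5 = 10,050 g.
Mass of 22.5% solution: 10,050 / 0.225 = 44,650 g.
Volume: 44,650 g ÷ 1.08 g/mL = 41,350 mL.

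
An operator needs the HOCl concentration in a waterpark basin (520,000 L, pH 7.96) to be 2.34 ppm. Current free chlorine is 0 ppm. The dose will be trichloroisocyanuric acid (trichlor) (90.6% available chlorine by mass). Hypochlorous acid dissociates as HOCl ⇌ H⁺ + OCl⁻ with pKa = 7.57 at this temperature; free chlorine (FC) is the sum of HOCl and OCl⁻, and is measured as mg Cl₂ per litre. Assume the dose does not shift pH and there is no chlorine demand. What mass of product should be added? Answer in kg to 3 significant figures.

[OCl⁻]/[HOCl] = 10^(pH − pKa) = 10^(7.96 − 7.57) = 2.455; fraction as HOCl = 1/(1 + 2.455) = 0.2895.
Free chlorine required for 2.34 ppm HOCl: 2.34 / 0.2895 = 8.084 ppm.
FC to add: 8.084 − 0 = 8.084 mg/L as Cl₂.
Cl₂ equivalent: 8.084 mg/L × 520,000 L = 4204 g.
Product at 90.6% available Cl: 4204 / 0.906 = 4640 g.

4.64 kg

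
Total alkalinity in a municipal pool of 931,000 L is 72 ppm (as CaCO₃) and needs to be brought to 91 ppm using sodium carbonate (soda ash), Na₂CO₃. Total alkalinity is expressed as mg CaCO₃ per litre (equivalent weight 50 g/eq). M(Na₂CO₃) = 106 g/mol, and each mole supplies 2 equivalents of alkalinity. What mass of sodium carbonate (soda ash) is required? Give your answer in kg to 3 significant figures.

Alkalinity to add: (91 − 72) = 19 mg/L as CaCO₃ × 931,000 L = 17,690 g as CaCO₃.
Equivalents: 17,690 g ÷ 50 g/eq = 353.8 eq.
Each mole of Na₂CO₃ supplies 2 eq, so 353.8 / 2 = 176.9 mol.
Mass: 176.9 mol × 106 g/mol = 18,750 g.

18.8 kg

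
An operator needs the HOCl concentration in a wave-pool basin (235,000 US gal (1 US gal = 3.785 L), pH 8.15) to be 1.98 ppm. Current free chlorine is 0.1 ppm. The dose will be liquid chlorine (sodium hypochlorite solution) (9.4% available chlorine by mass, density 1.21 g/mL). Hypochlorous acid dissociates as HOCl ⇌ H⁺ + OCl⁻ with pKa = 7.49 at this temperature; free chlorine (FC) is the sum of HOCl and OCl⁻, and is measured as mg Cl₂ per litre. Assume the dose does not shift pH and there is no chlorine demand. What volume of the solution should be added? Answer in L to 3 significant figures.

85.5 L

Volume: 235,000 US gal × 3.785 L/gal = 889,475 L.
[OCl⁻]/[HOCl] = 10^(pH − pKa) = 10^(8.15 − 7.49) = 4.571; fraction as HOCl = 1/(1 + 4.571) = 0.1795.
Free chlorine required for 1.98 ppm HOCl: 1.98 / 0.1795 = 11.03 ppm.
FC to add: 11.03 − 0.1 = 10.93 mg/L as Cl₂.
Cl₂ equivalent: 10.93 mg/L × 889,475 L = 9722 g.
Product at 9.4% available Cl: 9722 / 0.094 = 103,400 g.
Volume: 103,400 g ÷ 1.21 g/mL = 85,480 mL.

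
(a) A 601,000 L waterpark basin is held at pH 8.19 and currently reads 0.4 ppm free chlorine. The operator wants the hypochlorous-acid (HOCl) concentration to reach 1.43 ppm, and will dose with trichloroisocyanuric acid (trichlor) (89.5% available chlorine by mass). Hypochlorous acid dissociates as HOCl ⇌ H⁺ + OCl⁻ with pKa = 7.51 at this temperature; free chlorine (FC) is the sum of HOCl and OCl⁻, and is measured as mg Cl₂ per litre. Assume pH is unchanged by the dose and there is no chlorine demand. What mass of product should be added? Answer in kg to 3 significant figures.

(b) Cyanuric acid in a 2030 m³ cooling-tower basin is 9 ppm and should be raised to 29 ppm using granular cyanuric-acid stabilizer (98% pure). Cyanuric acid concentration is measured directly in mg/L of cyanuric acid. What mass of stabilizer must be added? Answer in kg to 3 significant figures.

(a) 5.29 kg; (b) 41.4 kg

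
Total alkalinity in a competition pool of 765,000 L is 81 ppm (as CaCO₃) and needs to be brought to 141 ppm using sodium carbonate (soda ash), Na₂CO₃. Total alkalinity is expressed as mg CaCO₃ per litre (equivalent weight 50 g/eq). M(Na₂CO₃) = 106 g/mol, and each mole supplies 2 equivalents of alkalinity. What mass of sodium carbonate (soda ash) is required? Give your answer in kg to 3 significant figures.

Alkalinity to add: (141 − 81) = 60 mg/L as CaCO₃ × 765,000 L = 45,900 g as CaCO₃.
Equivalents: 45,900 g ÷ 50 g/eq = 918 eq.
Each mole of Na₂CO₃ supplies 2 eq, so 918 / 2 = 459 mol.
Mass: 459 mol × 106 g/mol = 48,650 g.

48.7 kg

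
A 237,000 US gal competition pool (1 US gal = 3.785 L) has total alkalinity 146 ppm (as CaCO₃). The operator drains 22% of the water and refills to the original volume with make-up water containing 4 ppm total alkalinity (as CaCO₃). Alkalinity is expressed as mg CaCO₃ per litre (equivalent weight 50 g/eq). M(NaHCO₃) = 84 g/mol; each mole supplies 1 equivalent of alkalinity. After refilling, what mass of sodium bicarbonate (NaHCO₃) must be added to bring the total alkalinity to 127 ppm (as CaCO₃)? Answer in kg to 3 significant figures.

18.4 kg

Volume: 237,000 US gal × 3.785 L/gal = 897,045 L.
After draining 22% and refilling: 146 × 0.78 + 4 × 0.22 = 114.76 ppm.
Deficit to target: 127 − 114.76 = 12.24 mg/L.
As CaCO₃: 12.24 mg/L × 897,045 L = 10,980 g; ÷ 50 g/eq ÷ 1 = 219.6 mol NaHCO₃.
Mass: 219.6 × 84 = 18,450 g.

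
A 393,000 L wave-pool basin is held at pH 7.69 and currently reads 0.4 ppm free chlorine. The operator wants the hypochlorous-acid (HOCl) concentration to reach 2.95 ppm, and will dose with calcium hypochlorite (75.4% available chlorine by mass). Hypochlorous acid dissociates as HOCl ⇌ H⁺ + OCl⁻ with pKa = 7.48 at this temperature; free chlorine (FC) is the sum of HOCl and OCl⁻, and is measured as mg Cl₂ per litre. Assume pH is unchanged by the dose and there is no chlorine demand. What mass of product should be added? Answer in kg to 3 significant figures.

[OCl⁻]/[HOCl] = 10^(pH − pKa) = 10^(7.69 − 7.48) = 1.622; fraction as HOCl = 1/(1 + 1.622) = 0.3814.
Free chlorine required for 2.95 ppm HOCl: 2.95 / 0.3814 = 7.734 ppm.
FC to add: 7.734 − 0.4 = 7.334 mg/L as Cl₂.
Cl₂ equivalent: 7.334 mg/L × 393,000 L = 2882 g.
Product at 75.4% available Cl: 2882 / 0.754 = 3823 g.

3.82 kg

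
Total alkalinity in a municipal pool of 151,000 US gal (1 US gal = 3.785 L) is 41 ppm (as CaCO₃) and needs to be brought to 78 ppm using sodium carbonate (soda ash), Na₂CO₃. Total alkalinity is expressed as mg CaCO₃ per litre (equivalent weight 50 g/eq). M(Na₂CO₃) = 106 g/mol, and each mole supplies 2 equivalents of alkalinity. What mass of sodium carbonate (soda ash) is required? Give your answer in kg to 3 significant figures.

22.4 kg

Volume: 151,000 US gal × 3.785 L/gal = 571,535 L.
Alkalinity to add: (78 − 41) = 37 mg/L as CaCO₃ × 571,535 L = 21,150 g as CaCO₃.
Equivalents: 21,150 g ÷ 50 g/eq = 422.9 eq.
Each mole of Na₂CO₃ supplies 2 eq, so 422.9 / 2 = 211.5 mol.
Mass: 211.5 mol × 106 g/mol = 22,420 g.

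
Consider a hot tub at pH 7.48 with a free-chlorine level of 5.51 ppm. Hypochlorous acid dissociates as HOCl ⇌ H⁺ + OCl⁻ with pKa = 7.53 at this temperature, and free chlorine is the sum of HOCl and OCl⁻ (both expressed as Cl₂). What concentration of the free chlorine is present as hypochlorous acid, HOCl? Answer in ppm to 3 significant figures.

2.91 ppm

[OCl⁻]/[HOCl] = 10^(pH − pKa) = 10^(7.48 − 7.53) = 10^-0.05 = 0.8913.
Fraction as HOCl = 1 / (1 + 0.8913) = 0.5288.
HOCl = 0.5288 × 5.51 ppm = 2.913 ppm.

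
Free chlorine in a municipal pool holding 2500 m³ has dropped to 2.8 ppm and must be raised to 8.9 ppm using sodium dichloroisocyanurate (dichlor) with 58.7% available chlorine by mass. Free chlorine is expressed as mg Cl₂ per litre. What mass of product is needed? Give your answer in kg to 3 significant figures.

Volume: 2500 m³ = 2,500,000 L.
Chlorine deficit: 8.9 − 2.8 = 6.1 ppm = 6.1 mg/L as Cl₂.
Cl₂ equivalent needed: 6.1 mg/L × 2,500,000 L = 15,250,000 mg = 15,250 g.
Product at 58.7% available chlorine: 15,250 / 0.587 = 25,980 g.

26.0 kg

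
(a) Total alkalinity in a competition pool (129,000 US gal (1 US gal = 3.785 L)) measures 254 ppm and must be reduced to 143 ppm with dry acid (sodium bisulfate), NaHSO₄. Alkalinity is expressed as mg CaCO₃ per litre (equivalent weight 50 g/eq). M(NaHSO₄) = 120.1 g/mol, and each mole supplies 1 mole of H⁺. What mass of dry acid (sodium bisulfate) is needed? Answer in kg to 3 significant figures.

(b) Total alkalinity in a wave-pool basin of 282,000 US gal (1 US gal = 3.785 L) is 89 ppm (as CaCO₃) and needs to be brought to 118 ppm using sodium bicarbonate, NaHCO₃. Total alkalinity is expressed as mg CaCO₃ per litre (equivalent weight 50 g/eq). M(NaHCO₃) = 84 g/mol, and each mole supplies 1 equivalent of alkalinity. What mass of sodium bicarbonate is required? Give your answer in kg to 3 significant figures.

(a) 130 kg; (b) 52.0 kg

(a) Volume: 129,000 US gal × 3.785 L/gal = 488,265 L.
(a) Alkalinity to neutralize: (254 − 143) = 111 mg/L as CaCO₃ × 488,265 L = 54,200 g as CaCO₃.
(a) Equivalents of H⁺ required: 54,200 ÷ 50 g/eq = 1084 eq = 1084 mol NaHSO₄.
(a) Mass of NaHSO₄: 1084 × 120.1 = 130,200 g.

(b) Volume: 282,000 US gal × 3.785 L/gal = 1,067,370 L.
(b) Alkalinity to add: (118 − 89) = 29 mg/L as CaCO₃ × 1,067,370 L = 30,950 g as CaCO₃.
(b) Equivalents: 30,950 g ÷ 50 g/eq = 619.1 eq.
(b) NaHCO₃ supplies 1 eq per mole → 619.1 mol.
(b) Mass: 619.1 mol × 84 g/mol = 52,000 g.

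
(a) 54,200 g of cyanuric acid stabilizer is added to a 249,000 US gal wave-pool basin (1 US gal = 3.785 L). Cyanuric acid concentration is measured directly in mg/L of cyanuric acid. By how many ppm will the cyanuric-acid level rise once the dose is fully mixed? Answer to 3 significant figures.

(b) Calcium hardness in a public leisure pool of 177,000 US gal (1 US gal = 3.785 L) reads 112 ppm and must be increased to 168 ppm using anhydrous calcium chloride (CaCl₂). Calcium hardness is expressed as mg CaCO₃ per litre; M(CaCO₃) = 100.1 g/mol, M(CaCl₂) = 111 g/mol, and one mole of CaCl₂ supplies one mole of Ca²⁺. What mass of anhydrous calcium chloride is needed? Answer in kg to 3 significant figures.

(a) 57.5 ppm; (b) 41.6 kg

(a) Volume: 249,000 US gal × 3.785 L/gal = 942,465 L.
(a) Rise: 54,200 g / 942,465 L × 1000 = 57.51 mg/L.

(b) Volume: 177,000 US gal × 3.785 L/gal = 669,945 L.
(b) Hardness to add: (168 − 112) = 56 mg/L as CaCO₃ × 669,945 L = 37,520 g as CaCO₃.
(b) Moles of Ca²⁺ (1 mol Ca²⁺ ≡ 1 mol CaCO₃): 37,520 / 100.1 g/mol = 374.8 mol.
(b) Mass of CaCl₂: 374.8 × 111 = 41,600 g.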